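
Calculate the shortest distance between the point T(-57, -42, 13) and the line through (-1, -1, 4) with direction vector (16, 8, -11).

√929

Direction vector d = (16, 8, -11).
AP = (-56, -41, 9); AP·d = -1323, |AP|² = 4898, |d|² = 441.
distance² = |AP|² − (AP·d)²/|d|² = 4898 − 1750329/441 = 929, so the distance is √929.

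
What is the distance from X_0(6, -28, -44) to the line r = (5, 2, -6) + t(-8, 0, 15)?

√1189

Direction vector d = (-8, 0, 15).
AP = (1, -30, -38), and AP × d = (-450, 289, -240).
|AP × d|² = 343621 and |d|² = 289, so the distance is √(343621/289) = √1189.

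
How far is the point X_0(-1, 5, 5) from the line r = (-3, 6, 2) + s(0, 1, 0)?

Direction vector d = (0, 1, 0).
AP = (2, -1, 3); AP·d = -1, |AP|² = 14, |d|² = 1.
distance² = |AP|² − (AP·d)²/|d|² = 14 − 1/1 = 13, so the distance is √13.

√13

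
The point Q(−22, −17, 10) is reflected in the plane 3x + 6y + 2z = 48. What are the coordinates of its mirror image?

n = (3, 6, 2), |n|² = 49, n·Q − 48 = -196, so t = -196/49 = -4.
Foot F = Q − (-4)·n = (−10, 7, 18); the reflection is 2F − Q = (2, 31, 26).

(2, 31, 26)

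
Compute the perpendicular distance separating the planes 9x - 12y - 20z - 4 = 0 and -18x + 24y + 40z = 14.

Divide the second equation by -2 to match normals: 9x - 12y - 20z = -7.
With common normal n = (9, -12, -20) (|n| = 25), the distance is |4 − (-7)|/|n| = 11/25.

11/25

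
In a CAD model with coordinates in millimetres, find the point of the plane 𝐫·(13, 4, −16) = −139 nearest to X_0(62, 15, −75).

The perpendicular from X_0 has direction n = (13, 4, −16): r = (62, 15, −75) + t(13, 4, −16).
Substitute into the plane: n·(X_0 + tn) = -139 gives 2066 + 441t = -139, so t = -5.
Foot = (62, 15, −75) + (-5)·(13, 4, −16) = (−3, −5, 5).

(-3, -5, 5)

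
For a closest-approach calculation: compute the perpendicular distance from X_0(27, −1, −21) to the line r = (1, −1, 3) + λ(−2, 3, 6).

6√13

Direction vector d = (−2, 3, 6).
AP = (26, 0, −24); AP·d = -196, |AP|² = 1252, |d|² = 49.
distance² = |AP|² − (AP·d)²/|d|² = 1252 − 38416/49 = 468, so the distance is 6√13.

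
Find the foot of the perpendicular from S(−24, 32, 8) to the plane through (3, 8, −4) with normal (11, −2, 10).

(-13, 30, 18)

n = (11, −2, 10), |n|² = 225, and n·S − (-23) = -225.
t = -225/225 = -1, so the foot is S − t·n = (−24, 32, 8) − (-1)·(11, −2, 10) = (−13, 30, 18).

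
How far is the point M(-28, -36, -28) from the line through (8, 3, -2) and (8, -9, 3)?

3√313

A direction vector is d = (0, -12, 5).
AP = (-36, -39, -26); AP·d = 338, |AP|² = 3493, |d|² = 169.
distance² = |AP|² − (AP·d)²/|d|² = 3493 − 114244/169 = 2817, so the distance is 3√313.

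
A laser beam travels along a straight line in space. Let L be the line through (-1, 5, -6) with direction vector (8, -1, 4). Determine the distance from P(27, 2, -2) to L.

4√5

Direction vector d = (8, -1, 4).
AP = (28, -3, 4); AP·d = 243, |AP|² = 809, |d|² = 81.
distance² = |AP|² − (AP·d)²/|d|² = 809 − 59049/81 = 80, so the distance is 4√5.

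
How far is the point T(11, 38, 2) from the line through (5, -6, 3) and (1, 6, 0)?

A direction vector is d = (-4, 12, -3).
AP = (6, 44, -1); AP·d = 507, |AP|² = 1973, |d|² = 169.
distance² = |AP|² − (AP·d)²/|d|² = 1973 − 257049/169 = 452, so the distance is 2√113.

2√113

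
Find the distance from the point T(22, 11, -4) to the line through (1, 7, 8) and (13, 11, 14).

A direction vector is d = (12, 4, 6).
AP = (21, 4, -12), and AP × d = (72, -270, 36).
|AP × d|² = 79380 and |d|² = 196, so the distance is √(79380/196) = √405 = 9√5.

9√5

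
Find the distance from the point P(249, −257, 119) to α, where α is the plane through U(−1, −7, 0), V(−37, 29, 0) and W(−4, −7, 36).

7

UV = (−36, 36, 0) and UW = (−3, 0, 36), so a normal is n = UV × UW = (1296, 1296, 108).
Then n·(249, −257, 119) − (−10368) = 12852.
|n| = √(1679616 + 1679616 + 11664) = 1836, so the distance is |12852|/1836 = 7.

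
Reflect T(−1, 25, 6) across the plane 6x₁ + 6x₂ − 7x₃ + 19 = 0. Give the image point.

(-13, 13, 20)

With n = (6, 6, −7), the signed offset is (n·T − (-19))/|n|² = 121/121 = 1.
T' = T − 2t·n = (−1, 25, 6) − 2·(6, 6, −7) = (−13, 13, 20).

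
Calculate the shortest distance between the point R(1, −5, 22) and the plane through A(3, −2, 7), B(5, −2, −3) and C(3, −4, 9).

AB = (2, 0, −10) and AC = (0, −2, 2), so a normal is n = AB × AC = (−20, −4, −4).
Then n·(1, −5, 22) − (−80) = −8.
|n| = √(400 + 16 + 16) = 12√3, so the distance is |-8|/(12√3) = 2/(3√3).

2/(3√3)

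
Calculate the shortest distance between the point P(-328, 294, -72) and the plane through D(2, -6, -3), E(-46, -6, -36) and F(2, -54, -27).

DE = (-48, 0, -33) and DF = (0, -48, -24), so a normal is n = DE × DF = (-1584, -1152, 2304).
d = |(-1584)·(-328) + (-1152)·294 + 2304·(-72) − (-3168)| / √(2509056 + 1327104 + 5308416) = |18144| / 3024 = 6.

6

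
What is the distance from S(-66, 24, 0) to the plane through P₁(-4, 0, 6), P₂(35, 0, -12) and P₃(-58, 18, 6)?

18/23

P₁P₂ = (39, 0, -18) and P₁P₃ = (-54, 18, 0), so a normal is n = P₁P₂ × P₁P₃ = (324, 972, 702).
n = (324, 972, 702); n·P − 2916 = -972; |n| = 1242; distance = 972/1242 = 18/23.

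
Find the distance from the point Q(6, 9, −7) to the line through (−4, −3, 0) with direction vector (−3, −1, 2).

√69

Direction vector d = (−3, −1, 2).
AP = (10, 12, −7); AP·d = -56, |AP|² = 293, |d|² = 14.
distance² = |AP|² − (AP·d)²/|d|² = 293 − 3136/14 = 69, so the distance is √69.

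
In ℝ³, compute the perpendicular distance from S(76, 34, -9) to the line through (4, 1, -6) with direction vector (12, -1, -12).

3√409

Direction vector d = (12, -1, -12).
AP = (72, 33, -3), and AP × d = (-399, 828, -468).
|AP × d|² = 1063809 and |d|² = 289, so the distance is √(1063809/289) = √3681 = 3√409.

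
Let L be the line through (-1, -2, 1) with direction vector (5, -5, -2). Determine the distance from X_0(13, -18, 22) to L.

√677

Direction vector d = (5, -5, -2).
AP = (14, -16, 21); AP·d = 108, |AP|² = 893, |d|² = 54.
distance² = |AP|² − (AP·d)²/|d|² = 893 − 11664/54 = 677, so the distance is √677.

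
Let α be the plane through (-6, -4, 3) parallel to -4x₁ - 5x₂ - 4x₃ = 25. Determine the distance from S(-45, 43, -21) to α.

17√57/57

Parallel planes share the normal n = (-4, -5, -4); since (-6, -4, 3) lies on the plane, its equation is -4x₁ - 5x₂ - 4x₃ = 32.
n = (-4, -5, -4); n·P − 32 = 17; |n| = √57; distance = 17/√57.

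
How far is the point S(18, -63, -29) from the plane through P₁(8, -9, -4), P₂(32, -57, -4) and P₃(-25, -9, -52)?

P₁P₂ = (24, -48, 0) and P₁P₃ = (-33, 0, -48), so a normal is n = P₁P₂ × P₁P₃ = (2304, 1152, -1584).
n = (2304, 1152, -1584); n·P − 14400 = 432; |n| = 3024; distance = 432/3024 = 1/7.

1/7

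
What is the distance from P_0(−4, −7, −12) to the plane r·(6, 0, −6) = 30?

d = |6·(-4) + (-6)·(-12) − 30| / √(36 + 0 + 36) = |18| / (6√2) = 3√2/2.

3/√2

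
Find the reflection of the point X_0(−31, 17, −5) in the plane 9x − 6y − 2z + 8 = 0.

With n = (9, −6, −2), the signed offset is (n·X_0 − (-8))/|n|² = -363/121 = -3.
X_0' = X_0 − 2t·n = (−31, 17, −5) − (-6)·(9, −6, −2) = (23, −19, −17).

(23, -19, -17)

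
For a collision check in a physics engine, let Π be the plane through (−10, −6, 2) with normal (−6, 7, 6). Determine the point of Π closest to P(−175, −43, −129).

n = (−6, 7, 6), |n|² = 121, and n·P − 30 = -55.
t = -55/121 = -5/11, so the foot is P − t·n = (−175, −43, −129) − (-5/11)·(−6, 7, 6) = (−1955/11, −438/11, −1389/11).

(-1955/11, -438/11, -1389/11)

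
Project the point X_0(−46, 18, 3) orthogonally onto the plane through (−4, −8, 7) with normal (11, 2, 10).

n = (11, 2, 10), |n|² = 225, and n·X_0 − 10 = -450.
t = -450/225 = -2, so the foot is X_0 − t·n = (−46, 18, 3) − (-2)·(11, 2, 10) = (−24, 22, 23).

(-24, 22, 23)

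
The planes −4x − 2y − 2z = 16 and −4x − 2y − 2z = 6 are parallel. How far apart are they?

5/√6

With common normal n = (−4, −2, −2) (|n| = 2√6), the distance is |16 − 6|/|n| = 10/(2√6) = 5/√6.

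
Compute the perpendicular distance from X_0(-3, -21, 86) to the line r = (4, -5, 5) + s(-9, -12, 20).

√1241

Direction vector d = (-9, -12, 20).
AP = (-7, -16, 81), and AP × d = (652, -589, -60).
|AP × d|² = 775625 and |d|² = 625, so the distance is √(775625/625) = √1241.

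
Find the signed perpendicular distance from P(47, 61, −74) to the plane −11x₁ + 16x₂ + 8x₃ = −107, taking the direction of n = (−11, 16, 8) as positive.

n·P − (-107) = -26.
|n| = 21, so the signed distance is -26/21.

-26/21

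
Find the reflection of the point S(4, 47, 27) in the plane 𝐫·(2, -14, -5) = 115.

(20, -65, -13)

n = (2, -14, -5), |n|² = 225, n·S − 115 = -900, so t = -900/225 = -4.
Foot F = S − (-4)·n = (12, -9, 7); the reflection is 2F − S = (20, -65, -13).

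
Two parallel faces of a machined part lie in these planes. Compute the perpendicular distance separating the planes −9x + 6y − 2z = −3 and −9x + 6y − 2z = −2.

1/11

With common normal n = (−9, 6, −2) (|n| = 11), the distance is |(-3) − (-2)|/|n| = 1/11.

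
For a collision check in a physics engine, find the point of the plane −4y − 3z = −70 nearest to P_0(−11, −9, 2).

(-11, 7, 14)

n = (0, −4, −3), |n|² = 25, and n·P_0 − (-70) = 100.
t = 100/25 = 4, so the foot is P_0 − t·n = (−11, −9, 2) − 4·(0, −4, −3) = (−11, 7, 14).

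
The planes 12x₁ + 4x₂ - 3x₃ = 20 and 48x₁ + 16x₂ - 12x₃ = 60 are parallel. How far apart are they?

Divide the second equation by 4 to match normals: 12x₁ + 4x₂ - 3x₃ = 15.
Both planes have normal n = (12, 4, -3), |n| = 13. Any point on the first plane is at distance |15 − 20|/|n| = 5/13 from the second.

5/13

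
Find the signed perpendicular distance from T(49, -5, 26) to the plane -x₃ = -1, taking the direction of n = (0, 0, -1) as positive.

n·T − (-1) = -25.
|n| = 1, so the signed distance is -25/1 = -25.

-25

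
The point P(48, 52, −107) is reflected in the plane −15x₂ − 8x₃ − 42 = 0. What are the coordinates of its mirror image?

With n = (0, −15, −8), the signed offset is (n·P − 42)/|n|² = 34/289 = 2/17.
P' = P − 2t·n = (48, 52, −107) − (4/17)·(0, −15, −8) = (48, 944/17, −1787/17).

(48, 944/17, -1787/17)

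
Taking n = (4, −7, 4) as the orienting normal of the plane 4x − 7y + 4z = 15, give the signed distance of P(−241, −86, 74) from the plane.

n·P − 15 = -81.
|n| = 9, so the signed distance is -81/9 = -9.

-9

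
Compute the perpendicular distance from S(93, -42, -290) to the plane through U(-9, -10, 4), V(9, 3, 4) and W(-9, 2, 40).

UV = (18, 13, 0) and UW = (0, 12, 36), so a normal is n = UV × UW = (468, -648, 216).
n = (468, -648, 216); n·P − 3132 = 4968; |n| = 828; distance = 4968/828 = 6.

6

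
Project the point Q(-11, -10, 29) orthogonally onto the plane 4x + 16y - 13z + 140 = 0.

The perpendicular from Q has direction n = (4, 16, -13): r = (-11, -10, 29) + t(4, 16, -13).
Substitute into the plane: n·(Q + tn) = -140 gives -581 + 441t = -140, so t = 1.
Foot = (-11, -10, 29) + 1·(4, 16, -13) = (-7, 6, 16).

(-7, 6, 16)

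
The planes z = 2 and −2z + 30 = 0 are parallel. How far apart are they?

13

Divide the second equation by -2 to match normals: z = 15.
Both planes have normal n = (0, 0, 1), |n| = 1. Any point on the first plane is at distance |15 − 2|/|n| = 13/1 = 13 from the second.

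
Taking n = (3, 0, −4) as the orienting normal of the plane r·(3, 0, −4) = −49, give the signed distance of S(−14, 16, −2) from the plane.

3

n·S − (-49) = 15.
|n| = 5, so the signed distance is 15/5 = 3.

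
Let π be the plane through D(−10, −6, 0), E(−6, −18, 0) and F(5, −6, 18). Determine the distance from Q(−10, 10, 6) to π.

DE = (4, −12, 0) and DF = (15, 0, 18), so a normal is n = DE × DF = (−216, −72, 180).
d = |(-216)·(-10) + (-72)·10 + 180·6 − 2592| / √(46656 + 5184 + 32400) = |-72| / (36√65) = 2/√65.

2√65/65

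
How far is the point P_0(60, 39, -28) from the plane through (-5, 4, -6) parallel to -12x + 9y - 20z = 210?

1

Parallel planes share the normal n = (-12, 9, -20); since (-5, 4, -6) lies on the plane, its equation is -12x + 9y - 20z = 216.
Then n·(60, 39, -28) - 216 = -25.
|n| = √(144 + 81 + 400) = 25, so the distance is |-25|/25 = 1.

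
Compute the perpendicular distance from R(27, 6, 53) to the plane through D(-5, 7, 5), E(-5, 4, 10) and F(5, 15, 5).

11√2/10

DE = (0, -3, 5) and DF = (10, 8, 0), so a normal is n = DE × DF = (-40, 50, 30).
Then n·(27, 6, 53) - 700 = 110.
|n| = √(1600 + 2500 + 900) = 50√2, so the distance is |110|/(50√2) = 11√2/10.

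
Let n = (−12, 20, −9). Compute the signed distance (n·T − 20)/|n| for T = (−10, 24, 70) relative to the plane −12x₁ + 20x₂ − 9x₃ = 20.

n·T − 20 = -50.
|n| = 25, so the signed distance is -50/25 = -2.

-2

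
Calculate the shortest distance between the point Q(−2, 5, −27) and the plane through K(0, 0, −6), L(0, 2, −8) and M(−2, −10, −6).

KL = (0, 2, −2) and KM = (−2, −10, 0), so a normal is n = KL × KM = (−20, 4, 4).
n = (−20, 4, 4); n·P − (-24) = -24; |n| = 12√3; distance = 24/(12√3) = 2/√3.

2√3/3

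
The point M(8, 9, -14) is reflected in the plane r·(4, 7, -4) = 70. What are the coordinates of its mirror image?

(0, -5, -6)

n = (4, 7, -4), |n|² = 81, n·M − 70 = 81, so t = 81/81 = 1.
Foot F = M − 1·n = (4, 2, -10); the reflection is 2F − M = (0, -5, -6).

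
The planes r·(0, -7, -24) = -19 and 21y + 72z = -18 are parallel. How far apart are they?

1

Divide the second equation by -3 to match normals: -7y - 24z = 6.
Both planes have normal n = (0, -7, -24), |n| = 25. Any point on the first plane is at distance |6 − (-19)|/|n| = 25/25 = 1 from the second.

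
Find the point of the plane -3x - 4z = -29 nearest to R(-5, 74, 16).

(-37/5, 74, 64/5)

n = (-3, 0, -4), |n|² = 25, and n·R − (-29) = -20.
t = -20/25 = -4/5, so the foot is R − t·n = (-5, 74, 16) − (-4/5)·(-3, 0, -4) = (-37/5, 74, 64/5).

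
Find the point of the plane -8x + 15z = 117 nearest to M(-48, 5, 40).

n = (-8, 0, 15), |n|² = 289, and n·M − 117 = 867.
t = 867/289 = 3, so the foot is M − t·n = (-48, 5, 40) − 3·(-8, 0, 15) = (-24, 5, -5).

(-24, 5, -5)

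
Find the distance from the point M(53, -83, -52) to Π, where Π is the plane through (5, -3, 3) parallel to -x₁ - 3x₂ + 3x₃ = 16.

27/√19

Parallel planes share the normal n = (-1, -3, 3); since (5, -3, 3) lies on the plane, its equation is -x₁ - 3x₂ + 3x₃ = 13.
Then n·(53, -83, -52) - 13 = 27.
|n| = √(1 + 9 + 9) = √19, so the distance is |27|/√19 = 27/√19.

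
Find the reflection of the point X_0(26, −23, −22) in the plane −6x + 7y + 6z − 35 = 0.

With n = (−6, 7, 6), the signed offset is (n·X_0 − 35)/|n|² = -484/121 = -4.
X_0' = X_0 − 2t·n = (26, −23, −22) − (-8)·(−6, 7, 6) = (−22, 33, 26).

(-22, 33, 26)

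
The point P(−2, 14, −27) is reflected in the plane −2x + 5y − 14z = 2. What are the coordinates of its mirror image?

With n = (−2, 5, −14), the signed offset is (n·P − 2)/|n|² = 450/225 = 2.
P' = P − 2t·n = (−2, 14, −27) − 4·(−2, 5, −14) = (6, −6, 29).

(6, -6, 29)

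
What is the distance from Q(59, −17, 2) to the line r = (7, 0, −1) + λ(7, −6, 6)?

√1066

Direction vector d = (7, −6, 6).
AP = (52, −17, 3); AP·d = 484, |AP|² = 3002, |d|² = 121.
distance² = |AP|² − (AP·d)²/|d|² = 3002 − 234256/121 = 1066, so the distance is √1066.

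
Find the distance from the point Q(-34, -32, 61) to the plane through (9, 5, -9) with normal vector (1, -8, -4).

The plane has equation n·(r − (9, 5, -9)) = 0, i.e. n·r = 5.
Then n·(-34, -32, 61) - 5 = -27.
|n| = √(1 + 64 + 16) = 9, so the distance is |-27|/9 = 3.

3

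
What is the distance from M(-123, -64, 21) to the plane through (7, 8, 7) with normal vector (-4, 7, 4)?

The plane has equation n·(r − (7, 8, 7)) = 0, i.e. n·r = 56.
n = (-4, 7, 4); n·P − 56 = 72; |n| = 9; distance = 72/9 = 8.

8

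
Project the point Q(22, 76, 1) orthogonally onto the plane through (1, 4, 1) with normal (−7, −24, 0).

(1, 4, 1)

n = (−7, −24, 0), |n|² = 625, and n·Q − (-103) = -1875.
t = -1875/625 = -3, so the foot is Q − t·n = (22, 76, 1) − (-3)·(−7, −24, 0) = (1, 4, 1).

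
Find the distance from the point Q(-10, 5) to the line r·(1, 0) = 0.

10

The normal to the line is n = (1, 0) with |n| = 1.
|n·Q − 0| = |-10 − 0| = 10, so the distance is 10/1 = 10.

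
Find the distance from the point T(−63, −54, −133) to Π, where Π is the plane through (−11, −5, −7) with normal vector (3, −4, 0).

The plane has equation n·(r − (−11, −5, −7)) = 0, i.e. n·r = -13.
d = |3·(-63) + (-4)·(-54) − (-13)| / √(9 + 16 + 0) = |40| / 5 = 8.

8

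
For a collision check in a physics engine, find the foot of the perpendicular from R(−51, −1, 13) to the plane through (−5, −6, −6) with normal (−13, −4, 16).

(-25, 7, -19)

The perpendicular from R has direction n = (−13, −4, 16): r = (−51, −1, 13) + λ(−13, −4, 16).
Substitute into the plane: n·(R + λn) = -7 gives 875 + 441λ = -7, so λ = -2.
Foot = (−51, −1, 13) + (-2)·(−13, −4, 16) = (−25, 7, −19).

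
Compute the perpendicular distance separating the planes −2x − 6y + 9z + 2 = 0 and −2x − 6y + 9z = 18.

20/11

With common normal n = (−2, −6, 9) (|n| = 11), the distance is |(-2) − 18|/|n| = 20/11.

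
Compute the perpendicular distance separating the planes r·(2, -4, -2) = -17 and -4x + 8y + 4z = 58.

Divide the second equation by -2 to match normals: 2x - 4y - 2z = -29.
Both planes have normal n = (2, -4, -2), |n| = 2√6. Any point on the first plane is at distance |(-29) − (-17)|/|n| = 12/(2√6) = √6 from the second.

√6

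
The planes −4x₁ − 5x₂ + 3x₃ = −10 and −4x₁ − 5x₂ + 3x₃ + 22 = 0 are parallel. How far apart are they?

With common normal n = (−4, −5, 3) (|n| = 5√2), the distance is |(-10) − (-22)|/|n| = 12/(5√2) = 6√2/5.

6√2/5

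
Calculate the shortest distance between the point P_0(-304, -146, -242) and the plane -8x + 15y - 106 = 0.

8

d = |(-8)·(-304) + 15·(-146) − 106| / √(64 + 225 + 0) = |136| / 17 = 8.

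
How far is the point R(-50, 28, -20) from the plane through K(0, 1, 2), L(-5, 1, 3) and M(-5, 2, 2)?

KL = (-5, 0, 1) and KM = (-5, 1, 0), so a normal is n = KL × KM = (-1, -5, -5).
d = |(-1)·(-50) + (-5)·28 + (-5)·(-20) − (-15)| / √(1 + 25 + 25) = |25| / √51 = 25√51/51.

25√51/51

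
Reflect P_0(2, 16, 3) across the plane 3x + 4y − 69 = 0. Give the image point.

(44/25, 392/25, 3)

n = (3, 4, 0), |n|² = 25, n·P_0 − 69 = 1, so t = 1/25.
Foot F = P_0 − (1/25)·n = (47/25, 396/25, 3); the reflection is 2F − P_0 = (44/25, 392/25, 3).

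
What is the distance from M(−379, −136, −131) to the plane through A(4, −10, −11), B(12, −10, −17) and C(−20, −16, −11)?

9

AB = (8, 0, −6) and AC = (−24, −6, 0), so a normal is n = AB × AC = (−36, 144, −48).
d = |(-36)·(-379) + 144·(-136) + (-48)·(-131) − (-1056)| / √(1296 + 20736 + 2304) = |1404| / 156 = 9.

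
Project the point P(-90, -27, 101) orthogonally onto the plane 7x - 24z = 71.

n = (7, 0, -24), |n|² = 625, and n·P − 71 = -3125.
t = -3125/625 = -5, so the foot is P − t·n = (-90, -27, 101) − (-5)·(7, 0, -24) = (-55, -27, -19).

(-55, -27, -19)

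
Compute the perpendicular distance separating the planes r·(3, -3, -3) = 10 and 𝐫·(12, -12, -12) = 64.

Divide the second equation by 4 to match normals: 3x - 3y - 3z = 16.
Both planes have normal n = (3, -3, -3), |n| = 3√3. Any point on the first plane is at distance |16 − 10|/|n| = 6/(3√3) = 2/√3 from the second.

2√3/3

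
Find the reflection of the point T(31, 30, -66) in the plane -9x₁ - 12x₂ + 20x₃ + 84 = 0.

(-23, -42, 54)

n = (-9, -12, 20), |n|² = 625, n·T − (-84) = -1875, so t = -1875/625 = -3.
Foot F = T − (-3)·n = (4, -6, -6); the reflection is 2F − T = (-23, -42, 54).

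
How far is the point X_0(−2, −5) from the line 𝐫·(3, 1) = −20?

9/√10

d = |3·(-2) + 1·(-5) − (-20)| / √(9 + 1) = |9|/√10 = 9√10/10.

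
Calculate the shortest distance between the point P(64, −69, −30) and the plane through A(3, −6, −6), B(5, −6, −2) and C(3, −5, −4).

20/3

AB = (2, 0, 4) and AC = (0, 1, 2), so a normal is n = AB × AC = (−4, −4, 2).
n = (−4, −4, 2); n·P − 0 = -40; |n| = 6; distance = 40/6 = 20/3.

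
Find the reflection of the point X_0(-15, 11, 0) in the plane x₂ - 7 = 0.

(-15, 3, 0)

With n = (0, 1, 0), the signed offset is (n·X_0 − 7)/|n|² = 4/1 = 4.
X_0' = X_0 − 2t·n = (-15, 11, 0) − 8·(0, 1, 0) = (-15, 3, 0).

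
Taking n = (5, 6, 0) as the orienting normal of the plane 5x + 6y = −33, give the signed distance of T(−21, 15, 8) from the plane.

n·T − (-33) = 18.
|n| = √61, so the signed distance is 18/√61.

18/√61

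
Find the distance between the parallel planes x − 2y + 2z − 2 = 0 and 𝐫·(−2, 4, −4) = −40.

6

Divide the second equation by -2 to match normals: x − 2y + 2z = 20.
With common normal n = (1, −2, 2) (|n| = 3), the distance is |2 − 20|/|n| = 18/3 = 6.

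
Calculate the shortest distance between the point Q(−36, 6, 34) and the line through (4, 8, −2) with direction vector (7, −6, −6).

2√241

Direction vector d = (7, −6, −6).
AP = (−40, −2, 36); AP·d = -484, |AP|² = 2900, |d|² = 121.
distance² = |AP|² − (AP·d)²/|d|² = 2900 − 234256/121 = 964, so the distance is 2√241.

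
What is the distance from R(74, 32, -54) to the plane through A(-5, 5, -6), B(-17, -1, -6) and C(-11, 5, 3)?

AB = (-12, -6, 0) and AC = (-6, 0, 9), so a normal is n = AB × AC = (-54, 108, -36).
Then n·(74, 32, -54) - 1026 = 378.
|n| = √(2916 + 11664 + 1296) = 126, so the distance is |378|/126 = 3.

3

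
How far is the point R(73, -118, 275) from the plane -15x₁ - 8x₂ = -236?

Normal vector n = (-15, -8, 0), and n·(73, -118, 275) - (-236) = 85.
|n| = √(225 + 64 + 0) = 17, so the distance is |85|/17 = 5.

5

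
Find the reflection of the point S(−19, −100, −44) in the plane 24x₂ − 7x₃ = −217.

(-19, 44, -86)

n = (0, 24, −7), |n|² = 625, n·S − (-217) = -1875, so t = -1875/625 = -3.
Foot F = S − (-3)·n = (−19, −28, −65); the reflection is 2F − S = (−19, 44, −86).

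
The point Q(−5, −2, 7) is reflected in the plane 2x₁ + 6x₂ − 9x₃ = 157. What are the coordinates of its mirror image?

(3, 22, -29)

With n = (2, 6, −9), the signed offset is (n·Q − 157)/|n|² = -242/121 = -2.
Q' = Q − 2t·n = (−5, −2, 7) − (-4)·(2, 6, −9) = (3, 22, −29).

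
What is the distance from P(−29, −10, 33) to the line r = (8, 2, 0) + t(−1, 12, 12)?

3√257

Direction vector d = (−1, 12, 12).
AP = (−37, −12, 33); AP·d = 289, |AP|² = 2602, |d|² = 289.
distance² = |AP|² − (AP·d)²/|d|² = 2602 − 83521/289 = 2313, so the distance is 3√257.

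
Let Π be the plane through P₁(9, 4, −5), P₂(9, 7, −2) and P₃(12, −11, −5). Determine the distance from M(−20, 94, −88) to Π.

28/(3√3)

P₁P₂ = (0, 3, 3) and P₁P₃ = (3, −15, 0), so a normal is n = P₁P₂ × P₁P₃ = (45, 9, −9).
Then n·(−20, 94, −88) − 486 = 252.
|n| = √(2025 + 81 + 81) = 27√3, so the distance is |252|/(27√3) = 28/(3√3).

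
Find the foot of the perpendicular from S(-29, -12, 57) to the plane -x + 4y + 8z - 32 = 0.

(-24, -32, 17)

n = (-1, 4, 8), |n|² = 81, and n·S − 32 = 405.
t = 405/81 = 5, so the foot is S − t·n = (-29, -12, 57) − 5·(-1, 4, 8) = (-24, -32, 17).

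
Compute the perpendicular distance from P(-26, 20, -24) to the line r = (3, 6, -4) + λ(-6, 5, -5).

√61

Direction vector d = (-6, 5, -5).
AP = (-29, 14, -20); AP·d = 344, |AP|² = 1437, |d|² = 86.
distance² = |AP|² − (AP·d)²/|d|² = 1437 − 118336/86 = 61, so the distance is √61.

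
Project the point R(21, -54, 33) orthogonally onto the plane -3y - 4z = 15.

n = (0, -3, -4), |n|² = 25, and n·R − 15 = 15.
t = 15/25 = 3/5, so the foot is R − t·n = (21, -54, 33) − (3/5)·(0, -3, -4) = (21, -261/5, 177/5).

(21, -261/5, 177/5)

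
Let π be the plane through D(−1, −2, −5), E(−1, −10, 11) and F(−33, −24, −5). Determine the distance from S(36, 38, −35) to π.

1/3

DE = (0, −8, 16) and DF = (−32, −22, 0), so a normal is n = DE × DF = (352, −512, −256).
Then n·(36, 38, −35) − 1952 = 224.
|n| = √(123904 + 262144 + 65536) = 672, so the distance is |224|/672 = 1/3.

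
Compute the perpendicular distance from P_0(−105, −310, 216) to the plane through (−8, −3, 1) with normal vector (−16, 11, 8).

5

The plane has equation n·(r − (−8, −3, 1)) = 0, i.e. n·r = 103.
n = (−16, 11, 8); n·P − 103 = -105; |n| = 21; distance = 105/21 = 5.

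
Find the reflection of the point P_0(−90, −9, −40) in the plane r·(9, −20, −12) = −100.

With n = (9, −20, −12), the signed offset is (n·P_0 − (-100))/|n|² = -50/625 = -2/25.
P_0' = P_0 − 2t·n = (−90, −9, −40) − (-4/25)·(9, −20, −12) = (−2214/25, −61/5, −1048/25).

(-2214/25, -61/5, -1048/25)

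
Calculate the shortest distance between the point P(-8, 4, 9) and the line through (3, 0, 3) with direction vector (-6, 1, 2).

3

Direction vector d = (-6, 1, 2).
AP = (-11, 4, 6); AP·d = 82, |AP|² = 173, |d|² = 41.
distance² = |AP|² − (AP·d)²/|d|² = 173 − 6724/41 = 9, so the distance is 3.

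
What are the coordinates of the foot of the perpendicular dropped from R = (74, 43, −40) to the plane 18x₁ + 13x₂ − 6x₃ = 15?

(2, -9, -16)

n = (18, 13, −6), |n|² = 529, and n·R − 15 = 2116.
t = 2116/529 = 4, so the foot is R − t·n = (74, 43, −40) − 4·(18, 13, −6) = (2, −9, −16).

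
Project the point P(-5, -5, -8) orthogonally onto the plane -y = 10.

(-5, -10, -8)

The perpendicular from P has direction n = (0, -1, 0): r = (-5, -5, -8) + μ(0, -1, 0).
Substitute into the plane: n·(P + μn) = 10 gives 5 + 1μ = 10, so μ = 5.
Foot = (-5, -5, -8) + 5·(0, -1, 0) = (-5, -10, -8).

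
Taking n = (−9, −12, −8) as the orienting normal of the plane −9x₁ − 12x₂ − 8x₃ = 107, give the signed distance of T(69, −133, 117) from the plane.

-4

n·T − 107 = -68.
|n| = 17, so the signed distance is -68/17 = -4.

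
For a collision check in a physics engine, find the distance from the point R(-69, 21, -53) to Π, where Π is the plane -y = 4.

Normal vector n = (0, -1, 0), and n·(-69, 21, -53) - 4 = -25.
|n| = √(0 + 1 + 0) = 1, so the distance is |-25|/1 = 25.

25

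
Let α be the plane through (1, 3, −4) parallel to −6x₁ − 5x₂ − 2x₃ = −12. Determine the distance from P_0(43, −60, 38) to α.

Parallel planes share the normal n = (−6, −5, −2); since (1, 3, −4) lies on the plane, its equation is −6x₁ − 5x₂ − 2x₃ = -13.
d = |(-6)·43 + (-5)·(-60) + (-2)·38 − (-13)| / √(36 + 25 + 4) = |-21| / √65 = 21/√65.

21√65/65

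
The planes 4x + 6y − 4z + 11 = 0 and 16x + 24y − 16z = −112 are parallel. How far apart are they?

√17/2

Divide the second equation by 4 to match normals: 4x + 6y − 4z = -28.
With common normal n = (4, 6, −4) (|n| = 2√17), the distance is |(-11) − (-28)|/|n| = 17/(2√17) = √17/2.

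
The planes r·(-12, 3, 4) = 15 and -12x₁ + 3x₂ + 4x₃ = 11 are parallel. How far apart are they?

With common normal n = (-12, 3, 4) (|n| = 13), the distance is |15 − 11|/|n| = 4/13.

4/13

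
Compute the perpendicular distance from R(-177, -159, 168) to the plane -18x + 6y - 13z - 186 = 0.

6

d = |(-18)·(-177) + 6·(-159) + (-13)·168 − 186| / √(324 + 36 + 169) = |-138| / 23 = 6.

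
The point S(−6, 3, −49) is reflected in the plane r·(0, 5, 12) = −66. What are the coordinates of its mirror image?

n = (0, 5, 12), |n|² = 169, n·S − (-66) = -507, so t = -507/169 = -3.
Foot F = S − (-3)·n = (−6, 18, −13); the reflection is 2F − S = (−6, 33, 23).

(-6, 33, 23)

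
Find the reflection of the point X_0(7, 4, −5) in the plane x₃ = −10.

(7, 4, -15)

n = (0, 0, 1), |n|² = 1, n·X_0 − (-10) = 5, so t = 5/1 = 5.
Foot F = X_0 − 5·n = (7, 4, −10); the reflection is 2F − X_0 = (7, 4, −15).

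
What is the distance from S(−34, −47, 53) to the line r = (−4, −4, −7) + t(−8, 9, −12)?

Direction vector d = (−8, 9, −12).
AP = (−30, −43, 60); AP·d = -867, |AP|² = 6349, |d|² = 289.
distance² = |AP|² − (AP·d)²/|d|² = 6349 − 751689/289 = 3748, so the distance is 2√937.

2√937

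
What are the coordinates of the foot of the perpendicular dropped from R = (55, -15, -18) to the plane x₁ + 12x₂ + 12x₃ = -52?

(56, -3, -6)

n = (1, 12, 12), |n|² = 289, and n·R − (-52) = -289.
t = -289/289 = -1, so the foot is R − t·n = (55, -15, -18) − (-1)·(1, 12, 12) = (56, -3, -6).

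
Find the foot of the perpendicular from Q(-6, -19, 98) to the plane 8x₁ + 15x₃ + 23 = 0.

n = (8, 0, 15), |n|² = 289, and n·Q − (-23) = 1445.
t = 1445/289 = 5, so the foot is Q − t·n = (-6, -19, 98) − 5·(8, 0, 15) = (-46, -19, 23).

(-46, -19, 23)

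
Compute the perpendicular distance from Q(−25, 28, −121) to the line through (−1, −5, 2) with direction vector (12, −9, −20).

3√1241

Direction vector d = (12, −9, −20).
AP = (−24, 33, −123); AP·d = 1875, |AP|² = 16794, |d|² = 625.
distance² = |AP|² − (AP·d)²/|d|² = 16794 − 3515625/625 = 11169, so the distance is 3√1241.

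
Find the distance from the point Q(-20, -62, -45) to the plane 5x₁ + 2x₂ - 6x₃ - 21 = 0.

5√65/13

n = (5, 2, -6); n·P − 21 = 25; |n| = √65; distance = 25/√65 = 5√65/13.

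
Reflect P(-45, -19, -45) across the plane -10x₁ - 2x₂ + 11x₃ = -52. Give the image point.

With n = (-10, -2, 11), the signed offset is (n·P − (-52))/|n|² = 45/225 = 1/5.
P' = P − 2t·n = (-45, -19, -45) − (2/5)·(-10, -2, 11) = (-41, -91/5, -247/5).

(-41, -91/5, -247/5)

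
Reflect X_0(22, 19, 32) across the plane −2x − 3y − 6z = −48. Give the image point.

(2, -11, -28)

With n = (−2, −3, −6), the signed offset is (n·X_0 − (-48))/|n|² = -245/49 = -5.
X_0' = X_0 − 2t·n = (22, 19, 32) − (-10)·(−2, −3, −6) = (2, −11, −28).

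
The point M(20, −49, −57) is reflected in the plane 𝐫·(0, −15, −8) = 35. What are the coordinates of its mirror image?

(20, 71, 7)

With n = (0, −15, −8), the signed offset is (n·M − 35)/|n|² = 1156/289 = 4.
M' = M − 2t·n = (20, −49, −57) − 8·(0, −15, −8) = (20, 71, 7).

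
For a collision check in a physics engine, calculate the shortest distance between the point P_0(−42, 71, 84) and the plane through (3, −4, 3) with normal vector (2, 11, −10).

The plane has equation n·(r − (3, −4, 3)) = 0, i.e. n·r = -68.
Then n·(−42, 71, 84) − (−68) = −75.
|n| = √(4 + 121 + 100) = 15, so the distance is |-75|/15 = 5.

5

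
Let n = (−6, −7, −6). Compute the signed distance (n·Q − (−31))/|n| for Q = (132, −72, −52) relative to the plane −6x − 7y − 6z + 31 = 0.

n·Q − (-31) = 55.
|n| = 11, so the signed distance is 55/11 = 5.

5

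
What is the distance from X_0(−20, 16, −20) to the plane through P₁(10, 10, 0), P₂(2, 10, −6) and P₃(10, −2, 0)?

P₁P₂ = (−8, 0, −6) and P₁P₃ = (0, −12, 0), so a normal is n = P₁P₂ × P₁P₃ = (−72, 0, 96).
Then n·(−20, 16, −20) − (−720) = 240.
|n| = √(5184 + 0 + 9216) = 120, so the distance is |240|/120 = 2.

2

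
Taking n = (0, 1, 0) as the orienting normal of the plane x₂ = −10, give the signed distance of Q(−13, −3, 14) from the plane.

7

n·Q − (-10) = 7.
|n| = 1, so the signed distance is 7/1 = 7.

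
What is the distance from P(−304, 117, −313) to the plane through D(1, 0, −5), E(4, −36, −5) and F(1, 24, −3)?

9

DE = (3, −36, 0) and DF = (0, 24, 2), so a normal is n = DE × DF = (−72, −6, 72).
Then n·(−304, 117, −313) − (−432) = −918.
|n| = √(5184 + 36 + 5184) = 102, so the distance is |-918|/102 = 9.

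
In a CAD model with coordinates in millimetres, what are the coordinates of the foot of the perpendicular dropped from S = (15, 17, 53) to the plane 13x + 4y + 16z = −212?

The perpendicular from S has direction n = (13, 4, 16): r = (15, 17, 53) + t(13, 4, 16).
Substitute into the plane: n·(S + tn) = -212 gives 1111 + 441t = -212, so t = -3.
Foot = (15, 17, 53) + (-3)·(13, 4, 16) = (−24, 5, 5).

(-24, 5, 5)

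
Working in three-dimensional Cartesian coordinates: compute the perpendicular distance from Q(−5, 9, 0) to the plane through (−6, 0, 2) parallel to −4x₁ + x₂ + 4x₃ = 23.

√33/11

Parallel planes share the normal n = (−4, 1, 4); since (−6, 0, 2) lies on the plane, its equation is −4x₁ + x₂ + 4x₃ = 32.
Then n·(−5, 9, 0) − 32 = −3.
|n| = √(16 + 1 + 16) = √33, so the distance is |-3|/√33 = 3/√33.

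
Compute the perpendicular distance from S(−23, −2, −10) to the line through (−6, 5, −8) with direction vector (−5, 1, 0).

Direction vector d = (−5, 1, 0).
AP = (−17, −7, −2); AP·d = 78, |AP|² = 342, |d|² = 26.
distance² = |AP|² − (AP·d)²/|d|² = 342 − 6084/26 = 108, so the distance is 6√3.

6√3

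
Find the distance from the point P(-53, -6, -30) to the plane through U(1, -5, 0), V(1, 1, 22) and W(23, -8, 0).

UV = (0, 6, 22) and UW = (22, -3, 0), so a normal is n = UV × UW = (66, 484, -132).
n = (66, 484, -132); n·P − (-2354) = -88; |n| = 506; distance = 88/506 = 4/23.

4/23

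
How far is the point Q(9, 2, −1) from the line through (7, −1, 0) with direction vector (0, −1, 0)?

Direction vector d = (0, −1, 0).
AP = (2, 3, −1); AP·d = -3, |AP|² = 14, |d|² = 1.
distance² = |AP|² − (AP·d)²/|d|² = 14 − 9/1 = 5, so the distance is √5.

√5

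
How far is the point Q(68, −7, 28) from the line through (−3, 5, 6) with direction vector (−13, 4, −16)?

10√17

Direction vector d = (−13, 4, −16).
AP = (71, −12, 22), and AP × d = (104, 850, 128).
|AP × d|² = 749700 and |d|² = 441, so the distance is √(749700/441) = √1700 = 10√17.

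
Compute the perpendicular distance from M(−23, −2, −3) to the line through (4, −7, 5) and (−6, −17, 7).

A direction vector is d = (−10, −10, 2).
AP = (−27, 5, −8); AP·d = 204, |AP|² = 818, |d|² = 204.
distance² = |AP|² − (AP·d)²/|d|² = 818 − 41616/204 = 614, so the distance is √614.

√614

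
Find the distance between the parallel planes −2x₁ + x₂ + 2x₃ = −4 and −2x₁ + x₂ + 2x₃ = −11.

7/3

With common normal n = (−2, 1, 2) (|n| = 3), the distance is |(-4) − (-11)|/|n| = 7/3.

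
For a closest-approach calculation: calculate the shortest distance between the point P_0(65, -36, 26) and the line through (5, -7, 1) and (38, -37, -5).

√1466

A direction vector is d = (33, -30, -6).
AP = (60, -29, 25), and AP × d = (924, 1185, -843).
|AP × d|² = 2968650 and |d|² = 2025, so the distance is √(2968650/2025) = √1466.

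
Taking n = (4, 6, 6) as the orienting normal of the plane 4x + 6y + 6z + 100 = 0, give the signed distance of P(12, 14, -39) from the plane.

n·P − (-100) = -2.
|n| = 2√22, so the signed distance is -√22/22.

-√22/22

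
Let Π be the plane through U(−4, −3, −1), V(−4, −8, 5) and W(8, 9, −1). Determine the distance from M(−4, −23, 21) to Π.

10/√97

UV = (0, −5, 6) and UW = (12, 12, 0), so a normal is n = UV × UW = (−72, 72, 60).
d = |(-72)·(-4) + 72·(-23) + 60·21 − 12| / √(5184 + 5184 + 3600) = |-120| / (12√97) = 10/√97.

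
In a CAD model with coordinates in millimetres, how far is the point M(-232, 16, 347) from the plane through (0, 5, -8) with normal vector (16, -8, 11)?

The plane has equation n·(r − (0, 5, -8)) = 0, i.e. n·r = -128.
n = (16, -8, 11); n·P − (-128) = 105; |n| = 21; distance = 105/21 = 5.

5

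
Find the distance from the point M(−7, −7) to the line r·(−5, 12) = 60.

109/13

The normal to the line is n = (−5, 12) with |n| = 13.
|n·M − 60| = |-49 − 60| = 109, so the distance is 109/13.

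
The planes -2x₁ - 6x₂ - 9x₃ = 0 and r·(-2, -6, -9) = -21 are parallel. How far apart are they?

Both planes have normal n = (-2, -6, -9), |n| = 11. Any point on the first plane is at distance |(-21) − 0|/|n| = 21/11 from the second.

21/11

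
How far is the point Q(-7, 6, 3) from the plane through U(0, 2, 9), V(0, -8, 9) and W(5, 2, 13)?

2√41/41

UV = (0, -10, 0) and UW = (5, 0, 4), so a normal is n = UV × UW = (-40, 0, 50).
Then n·(-7, 6, 3) - 450 = -20.
|n| = √(1600 + 0 + 2500) = 10√41, so the distance is |-20|/(10√41) = 2/√41.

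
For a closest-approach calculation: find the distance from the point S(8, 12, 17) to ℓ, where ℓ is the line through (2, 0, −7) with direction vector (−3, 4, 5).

3√34

Direction vector d = (−3, 4, 5).
AP = (6, 12, 24), and AP × d = (−36, −102, 60).
|AP × d|² = 15300 and |d|² = 50, so the distance is √(15300/50) = √306 = 3√34.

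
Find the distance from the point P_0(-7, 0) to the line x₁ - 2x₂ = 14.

21/√5

The normal to the line is n = (1, -2) with |n| = √5.
|n·P_0 − 14| = |-7 − 14| = 21, so the distance is 21/√5.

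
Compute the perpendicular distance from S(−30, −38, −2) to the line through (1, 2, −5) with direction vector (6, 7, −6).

Direction vector d = (6, 7, −6).
AP = (−31, −40, 3); AP·d = -484, |AP|² = 2570, |d|² = 121.
distance² = |AP|² − (AP·d)²/|d|² = 2570 − 234256/121 = 634, so the distance is √634.

√634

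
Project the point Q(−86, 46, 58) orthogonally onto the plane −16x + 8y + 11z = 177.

(-6, 6, 3)

n = (−16, 8, 11), |n|² = 441, and n·Q − 177 = 2205.
t = 2205/441 = 5, so the foot is Q − t·n = (−86, 46, 58) − 5·(−16, 8, 11) = (−6, 6, 3).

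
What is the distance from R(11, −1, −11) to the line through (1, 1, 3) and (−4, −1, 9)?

2√10

A direction vector is d = (−5, −2, 6).
AP = (10, −2, −14); AP·d = -130, |AP|² = 300, |d|² = 65.
distance² = |AP|² − (AP·d)²/|d|² = 300 − 16900/65 = 40, so the distance is 2√10.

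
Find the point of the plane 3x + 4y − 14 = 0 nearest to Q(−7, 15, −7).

n = (3, 4, 0), |n|² = 25, and n·Q − 14 = 25.
t = 25/25 = 1, so the foot is Q − t·n = (−7, 15, −7) − 1·(3, 4, 0) = (−10, 11, −7).

(-10, 11, -7)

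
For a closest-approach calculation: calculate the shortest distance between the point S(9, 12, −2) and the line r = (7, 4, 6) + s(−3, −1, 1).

2√22

Direction vector d = (−3, −1, 1).
AP = (2, 8, −8), and AP × d = (0, 22, 22).
|AP × d|² = 968 and |d|² = 11, so the distance is √(968/11) = √88 = 2√22.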